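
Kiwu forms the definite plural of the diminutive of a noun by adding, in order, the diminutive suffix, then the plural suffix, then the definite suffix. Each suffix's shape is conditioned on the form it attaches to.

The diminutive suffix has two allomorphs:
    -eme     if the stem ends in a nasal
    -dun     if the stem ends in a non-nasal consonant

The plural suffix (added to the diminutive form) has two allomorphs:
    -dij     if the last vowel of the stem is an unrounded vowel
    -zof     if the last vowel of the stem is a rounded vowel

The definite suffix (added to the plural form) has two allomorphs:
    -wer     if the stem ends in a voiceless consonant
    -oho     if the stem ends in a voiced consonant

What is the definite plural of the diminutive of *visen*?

visenemedijoho

Since the final consonant of *visen* is /n/ (a nasal), it takes -eme, giving *viseneme*.
Since the last vowel of the diminutive form *viseneme* is /e/ (an unrounded vowel), it takes -dij, giving *visenemedij*.
The final consonant of the plural form *visenemedij* is /j/, which is voiced, so the definite suffix is -oho, giving *visenemedijoho*.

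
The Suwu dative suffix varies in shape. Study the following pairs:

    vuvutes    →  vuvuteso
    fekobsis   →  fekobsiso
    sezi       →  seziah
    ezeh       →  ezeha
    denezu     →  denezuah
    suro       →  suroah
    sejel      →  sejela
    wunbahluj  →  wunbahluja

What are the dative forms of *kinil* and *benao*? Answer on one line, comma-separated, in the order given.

kinila, benaoah

The pattern is sibilance of the final sound: -o when the stem ends in a sibilant (*vuvutes*, *fekobsis*); -a when the stem ends in a non-sibilant consonant (*ezeh*, *sejel*, *wunbahluj*); -ah when the stem ends in a vowel (*sezi*, *denezu*, *suro*).
Since the final sound of *kinil* is /l/ (a non-sibilant consonant), it takes -a, giving *kinila*.
*benao*: final sound = /o/, a vowel → -ah → *benaoah*.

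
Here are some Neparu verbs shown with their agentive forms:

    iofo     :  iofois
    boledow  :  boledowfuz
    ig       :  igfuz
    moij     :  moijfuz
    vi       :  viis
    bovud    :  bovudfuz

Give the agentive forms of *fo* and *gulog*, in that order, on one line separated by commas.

fois, gulogfuz

The suffix is conditioned by the final sound: -fuz when the stem ends in a consonant (*boledow*, *ig*, *moij*, *bovud*); -is when the stem ends in a vowel (*iofo*, *vi*).
*fo* — final sound /o/ (a vowel) → -is → *fois*.
*gulog*: final sound = /g/, a consonant → -fuz → *gulogfuz*.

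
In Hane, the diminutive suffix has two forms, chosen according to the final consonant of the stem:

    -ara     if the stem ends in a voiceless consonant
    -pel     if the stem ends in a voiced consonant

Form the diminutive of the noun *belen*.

belenpel

*belen*: final consonant = /n/, voiced → -pel → *belenpel*.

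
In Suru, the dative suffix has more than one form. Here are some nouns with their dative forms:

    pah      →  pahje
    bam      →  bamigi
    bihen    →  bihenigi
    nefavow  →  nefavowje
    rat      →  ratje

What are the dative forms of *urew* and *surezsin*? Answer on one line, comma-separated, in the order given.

The pattern is nasality of the final consonant: -igi when the stem ends in a nasal (*bam*, *bihen*); -je when the stem ends in a non-nasal consonant (*pah*, *nefavow*, *rat*).
*urew*: final consonant = /w/, non-nasal → -je → *urewje*.
Since the final consonant of *surezsin* is /n/ (a nasal), it takes -igi, giving *surezsinigi*.

urewje, surezsinigi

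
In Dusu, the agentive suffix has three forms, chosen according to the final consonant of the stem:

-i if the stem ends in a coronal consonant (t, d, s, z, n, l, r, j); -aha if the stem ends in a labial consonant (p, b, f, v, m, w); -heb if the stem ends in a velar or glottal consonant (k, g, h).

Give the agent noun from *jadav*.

The final consonant of *jadav* is /v/, which is labial, so the suffix is -aha, giving *jadavaha*.

jadavaha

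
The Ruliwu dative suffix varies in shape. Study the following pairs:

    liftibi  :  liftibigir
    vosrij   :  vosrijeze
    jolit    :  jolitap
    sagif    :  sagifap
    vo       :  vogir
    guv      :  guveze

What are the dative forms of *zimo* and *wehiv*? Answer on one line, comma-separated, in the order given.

The alternation tracks the final sound of the stem — -ap when the stem ends in a voiceless consonant (*jolit*, *sagif*); -eze when the stem ends in a voiced consonant (*vosrij*, *guv*); -gir when the stem ends in a vowel (*liftibi*, *vo*).
*zimo*: final sound = /o/, a vowel → -gir → *zimogir*.
*wehiv* — final sound /v/ (a voiced consonant) → -eze → *wehiveze*.

zimogir, wehiveze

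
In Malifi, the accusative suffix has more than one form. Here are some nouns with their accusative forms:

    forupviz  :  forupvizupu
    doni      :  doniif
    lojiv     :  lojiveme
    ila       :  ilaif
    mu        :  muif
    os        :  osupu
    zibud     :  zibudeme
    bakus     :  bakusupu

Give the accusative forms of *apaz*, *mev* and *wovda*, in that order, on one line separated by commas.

The alternation tracks the final sound of the stem — -upu when the stem ends in a sibilant (*forupviz*, *os*, *bakus*); -eme when the stem ends in a non-sibilant consonant (*lojiv*, *zibud*); -if when the stem ends in a vowel (*doni*, *ila*, *mu*).
The final sound of *apaz* is /z/, which is a sibilant, so the suffix is -upu, giving *apazupu*.
*mev*: final sound = /v/, a non-sibilant consonant → -eme → *meveme*.
Since the final sound of *wovda* is /a/ (a vowel), it takes -if, giving *wovdaif*.

apazupu, meveme, wovdaif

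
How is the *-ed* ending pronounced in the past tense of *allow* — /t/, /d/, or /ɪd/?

The stem *allow* ends in a voiced sound other than /d/.
The -ed suffix is realized as /ɪd/ after /t, d/; as /t/ after other voiceless consonants; and as /d/ after other voiced sounds.
So -ed on *allow* is pronounced /d/.

/d/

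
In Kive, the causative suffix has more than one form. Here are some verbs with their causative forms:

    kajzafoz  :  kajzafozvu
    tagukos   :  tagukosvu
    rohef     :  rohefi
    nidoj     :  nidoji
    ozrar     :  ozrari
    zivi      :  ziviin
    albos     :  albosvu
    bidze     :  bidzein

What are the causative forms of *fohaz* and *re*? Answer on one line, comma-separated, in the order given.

The alternation tracks the final sound of the stem — -vu when the stem ends in a sibilant (*kajzafoz*, *tagukos*, *albos*); -i when the stem ends in a non-sibilant consonant (*rohef*, *nidoj*, *ozrar*); -in when the stem ends in a vowel (*zivi*, *bidze*).
Since the final sound of *fohaz* is /z/ (a sibilant), it takes -vu, giving *fohazvu*.
*re*: final sound = /e/, a vowel → -in → *rein*.

fohazvu, rein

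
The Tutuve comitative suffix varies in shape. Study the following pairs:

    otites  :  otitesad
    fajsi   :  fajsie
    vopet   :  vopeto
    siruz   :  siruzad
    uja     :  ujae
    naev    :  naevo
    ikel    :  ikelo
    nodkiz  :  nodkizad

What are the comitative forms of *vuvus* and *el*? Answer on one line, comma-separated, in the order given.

The pattern is sibilance of the final sound: -ad when the stem ends in a sibilant (*otites*, *siruz*, *nodkiz*); -o when the stem ends in a non-sibilant consonant (*vopet*, *naev*, *ikel*); -e when the stem ends in a vowel (*fajsi*, *uja*).
Since the final sound of *vuvus* is /s/ (a sibilant), it takes -ad, giving *vuvusad*.
*el* — final sound /l/ (a non-sibilant consonant) → -o → *elo*.

vuvusad, elo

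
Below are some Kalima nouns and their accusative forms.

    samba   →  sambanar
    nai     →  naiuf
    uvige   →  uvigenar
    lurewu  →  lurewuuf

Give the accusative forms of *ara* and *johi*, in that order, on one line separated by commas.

The alternation tracks the last vowel of the stem — -uf when the last vowel of the stem is a high vowel (*nai*, *lurewu*); -nar when the last vowel of the stem is a non-high vowel (*samba*, *uvige*).
*ara* — last vowel /a/ (a non-high vowel) → -nar → *aranar*.
Since the last vowel of *johi* is /i/ (a high vowel), it takes -uf, giving *johiuf*.

aranar, johiuf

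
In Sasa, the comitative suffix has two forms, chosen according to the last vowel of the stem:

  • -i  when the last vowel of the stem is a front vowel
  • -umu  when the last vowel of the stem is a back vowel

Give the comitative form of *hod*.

hodumu

Since the last vowel of *hod* is /o/ (a back vowel), it takes -umu, giving *hodumu*.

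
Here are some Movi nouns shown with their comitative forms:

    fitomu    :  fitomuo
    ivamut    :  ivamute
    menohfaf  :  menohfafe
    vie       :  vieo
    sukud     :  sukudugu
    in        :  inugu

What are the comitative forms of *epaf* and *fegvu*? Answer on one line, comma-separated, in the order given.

epafe, fegvuo

Looking at the final sound of each stem: -e when the stem ends in a voiceless consonant (*ivamut*, *menohfaf*); -ugu when the stem ends in a voiced consonant (*sukud*, *in*); -o when the stem ends in a vowel (*fitomu*, *vie*).
Since the final sound of *epaf* is /f/ (a voiceless consonant), it takes -e, giving *epafe*.
Since the final sound of *fegvu* is /u/ (a vowel), it takes -o, giving *fegvuo*.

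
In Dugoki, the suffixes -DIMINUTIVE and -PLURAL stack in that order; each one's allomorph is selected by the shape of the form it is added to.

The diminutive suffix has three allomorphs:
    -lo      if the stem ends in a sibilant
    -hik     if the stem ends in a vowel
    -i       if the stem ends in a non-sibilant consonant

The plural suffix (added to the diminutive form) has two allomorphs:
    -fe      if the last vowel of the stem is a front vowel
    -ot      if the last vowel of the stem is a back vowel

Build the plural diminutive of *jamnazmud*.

Since the final sound of *jamnazmud* is /d/ (a non-sibilant consonant), it takes -i, giving *jamnazmudi*.
Since the last vowel of the diminutive form *jamnazmudi* is /i/ (a front vowel), it takes -fe, giving *jamnazmudife*.

jamnazmudife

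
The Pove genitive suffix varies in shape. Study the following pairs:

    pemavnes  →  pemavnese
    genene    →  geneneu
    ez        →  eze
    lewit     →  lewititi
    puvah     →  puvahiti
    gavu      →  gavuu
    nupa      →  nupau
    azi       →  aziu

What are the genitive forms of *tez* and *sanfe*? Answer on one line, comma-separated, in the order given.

Looking at the final sound of each stem: -e when the stem ends in a sibilant (*pemavnes*, *ez*); -iti when the stem ends in a non-sibilant consonant (*lewit*, *puvah*); -u when the stem ends in a vowel (*genene*, *gavu*, *nupa*, *azi*).
Since the final sound of *tez* is /z/ (a sibilant), it takes -e, giving *teze*.
*sanfe*: final sound = /e/, a vowel → -u → *sanfeu*.

teze, sanfeu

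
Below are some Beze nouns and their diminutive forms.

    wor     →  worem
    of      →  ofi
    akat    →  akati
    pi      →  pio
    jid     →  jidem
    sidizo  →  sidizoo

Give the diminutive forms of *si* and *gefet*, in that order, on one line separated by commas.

sio, gefeti

The alternation tracks the final sound of the stem — -i when the stem ends in a voiceless consonant (*of*, *akat*); -em when the stem ends in a voiced consonant (*wor*, *jid*); -o when the stem ends in a vowel (*pi*, *sidizo*).
Since the final sound of *si* is /i/ (a vowel), it takes -o, giving *sio*.
*gefet* — final sound /t/ (a voiceless consonant) → -i → *gefeti*.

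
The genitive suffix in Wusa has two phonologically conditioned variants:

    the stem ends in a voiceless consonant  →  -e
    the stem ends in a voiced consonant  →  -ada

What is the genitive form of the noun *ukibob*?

The final consonant of *ukibob* is /b/, which is voiced, so the suffix is -ada, giving *ukibobada*.

ukibobada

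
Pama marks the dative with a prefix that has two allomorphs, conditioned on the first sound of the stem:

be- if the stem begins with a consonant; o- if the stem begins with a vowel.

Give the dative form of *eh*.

Since the first sound of *eh* is /e/ (a vowel), it takes o-, giving *oeh*.

oeh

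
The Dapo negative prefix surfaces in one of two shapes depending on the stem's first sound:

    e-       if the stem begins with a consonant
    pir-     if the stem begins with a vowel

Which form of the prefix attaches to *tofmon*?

*tofmon* — first sound /t/ (a consonant) → e-.

e-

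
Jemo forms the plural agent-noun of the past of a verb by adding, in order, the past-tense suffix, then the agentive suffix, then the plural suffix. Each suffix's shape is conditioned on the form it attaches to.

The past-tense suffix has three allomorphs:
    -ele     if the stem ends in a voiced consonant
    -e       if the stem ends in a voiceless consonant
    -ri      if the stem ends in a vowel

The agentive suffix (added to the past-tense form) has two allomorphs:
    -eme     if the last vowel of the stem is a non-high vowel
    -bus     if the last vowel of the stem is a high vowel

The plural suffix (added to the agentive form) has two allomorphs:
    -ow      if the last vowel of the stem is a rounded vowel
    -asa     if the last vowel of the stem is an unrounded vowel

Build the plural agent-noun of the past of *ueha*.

ueharibusow

*ueha* — final sound /a/ (a vowel) → -ri → *uehari*.
The last vowel of the past-tense form *uehari* is /i/, which is a high vowel, so the agentive suffix is -bus, giving *ueharibus*.
The last vowel of the agentive form *ueharibus* is /u/, which is a rounded vowel, so the plural suffix is -ow, giving *ueharibusow*.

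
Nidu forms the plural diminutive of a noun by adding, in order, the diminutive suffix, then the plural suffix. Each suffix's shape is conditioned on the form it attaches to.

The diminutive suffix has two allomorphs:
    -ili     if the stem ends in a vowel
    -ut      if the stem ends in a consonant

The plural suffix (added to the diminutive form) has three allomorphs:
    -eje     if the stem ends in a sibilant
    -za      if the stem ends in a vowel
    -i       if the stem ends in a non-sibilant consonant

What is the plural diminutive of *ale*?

*ale* — final sound /e/ (a vowel) → -ili → *aleili*.
The diminutive form *aleili*: final sound = /i/, a vowel → -za → *aleiliza*.

aleiliza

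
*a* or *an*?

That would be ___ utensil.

a

The indefinite article is chosen by the initial *sound* of the following word, not its spelling.
*utensil* begins with the sound /juː/ (u pronounced /juː/) — a consonant sound.
So the article is *a*: That would be a utensil.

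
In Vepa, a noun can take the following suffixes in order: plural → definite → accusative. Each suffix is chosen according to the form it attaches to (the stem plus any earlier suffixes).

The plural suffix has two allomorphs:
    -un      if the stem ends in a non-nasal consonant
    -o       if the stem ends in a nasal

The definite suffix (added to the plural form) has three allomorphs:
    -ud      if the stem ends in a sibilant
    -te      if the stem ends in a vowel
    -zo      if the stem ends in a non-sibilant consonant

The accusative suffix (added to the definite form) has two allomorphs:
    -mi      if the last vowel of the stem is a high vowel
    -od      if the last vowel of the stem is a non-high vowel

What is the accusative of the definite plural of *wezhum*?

wezhumoteod

Since the final consonant of *wezhum* is /m/ (a nasal), it takes -o, giving *wezhumo*.
The plural form *wezhumo*: final sound = /o/, a vowel → -te → *wezhumote*.
The definite form *wezhumote*: last vowel = /e/, a non-high vowel → -od → *wezhumoteod*.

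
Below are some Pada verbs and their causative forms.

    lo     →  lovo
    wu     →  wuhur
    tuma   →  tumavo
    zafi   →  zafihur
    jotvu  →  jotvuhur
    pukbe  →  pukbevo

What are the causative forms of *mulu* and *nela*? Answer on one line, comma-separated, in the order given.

Looking at the last vowel of each stem: -hur when the last vowel of the stem is a high vowel (*wu*, *zafi*, *jotvu*); -vo when the last vowel of the stem is a non-high vowel (*lo*, *tuma*, *pukbe*).
*mulu* — last vowel /u/ (a high vowel) → -hur → *muluhur*.
*nela* — last vowel /a/ (a non-high vowel) → -vo → *nelavo*.

muluhur, nelavo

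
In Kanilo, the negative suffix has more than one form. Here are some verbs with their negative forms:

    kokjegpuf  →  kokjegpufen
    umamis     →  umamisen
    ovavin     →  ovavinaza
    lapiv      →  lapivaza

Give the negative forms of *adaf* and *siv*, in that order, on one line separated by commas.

Looking at the final consonant of each stem: -en when the stem ends in a voiceless consonant (*kokjegpuf*, *umamis*); -aza when the stem ends in a voiced consonant (*ovavin*, *lapiv*).
*adaf*: final consonant = /f/, voiceless → -en → *adafen*.
The final consonant of *siv* is /v/, which is voiced, so the suffix is -aza, giving *sivaza*.

adafen, sivaza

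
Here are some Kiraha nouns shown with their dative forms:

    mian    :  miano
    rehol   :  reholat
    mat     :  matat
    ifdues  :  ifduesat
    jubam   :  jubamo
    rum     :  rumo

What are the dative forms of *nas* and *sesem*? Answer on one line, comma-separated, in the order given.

The alternation tracks the final consonant of the stem — -o when the stem ends in a nasal (*mian*, *jubam*, *rum*); -at when the stem ends in a non-nasal consonant (*rehol*, *mat*, *ifdues*).
*nas*: final consonant = /s/, non-nasal → -at → *nasat*.
Since the final consonant of *sesem* is /m/ (a nasal), it takes -o, giving *sesemo*.

nasat, sesemo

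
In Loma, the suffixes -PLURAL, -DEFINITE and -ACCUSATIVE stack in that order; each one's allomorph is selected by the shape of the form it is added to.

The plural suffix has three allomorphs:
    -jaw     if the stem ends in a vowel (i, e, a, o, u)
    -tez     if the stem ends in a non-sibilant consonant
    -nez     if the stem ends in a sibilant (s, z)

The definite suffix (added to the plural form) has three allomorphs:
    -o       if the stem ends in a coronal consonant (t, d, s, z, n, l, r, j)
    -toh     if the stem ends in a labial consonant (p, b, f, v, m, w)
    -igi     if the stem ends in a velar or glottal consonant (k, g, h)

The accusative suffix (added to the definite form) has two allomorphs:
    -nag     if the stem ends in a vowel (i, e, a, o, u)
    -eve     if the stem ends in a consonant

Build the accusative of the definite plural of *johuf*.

The final sound of *johuf* is /f/, which is a non-sibilant consonant, so the plural suffix is -tez, giving *johuftez*.
The final consonant of the plural form *johuftez* is /z/, which is coronal, so the definite suffix is -o, giving *johuftezo*.
Since the final sound of the definite form *johuftezo* is /o/ (a vowel), it takes -nag, giving *johuftezonag*.

johuftezonag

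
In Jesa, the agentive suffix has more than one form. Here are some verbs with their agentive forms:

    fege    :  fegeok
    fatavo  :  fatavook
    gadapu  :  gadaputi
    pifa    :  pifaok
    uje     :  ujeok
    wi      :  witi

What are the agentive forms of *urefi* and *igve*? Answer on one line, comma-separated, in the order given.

Looking at the last vowel of each stem: -ti when the last vowel of the stem is a high vowel (*gadapu*, *wi*); -ok when the last vowel of the stem is a non-high vowel (*fege*, *fatavo*, *pifa*, *uje*).
*urefi*: last vowel = /i/, a high vowel → -ti → *urefiti*.
Since the last vowel of *igve* is /e/ (a non-high vowel), it takes -ok, giving *igveok*.

urefiti, igveok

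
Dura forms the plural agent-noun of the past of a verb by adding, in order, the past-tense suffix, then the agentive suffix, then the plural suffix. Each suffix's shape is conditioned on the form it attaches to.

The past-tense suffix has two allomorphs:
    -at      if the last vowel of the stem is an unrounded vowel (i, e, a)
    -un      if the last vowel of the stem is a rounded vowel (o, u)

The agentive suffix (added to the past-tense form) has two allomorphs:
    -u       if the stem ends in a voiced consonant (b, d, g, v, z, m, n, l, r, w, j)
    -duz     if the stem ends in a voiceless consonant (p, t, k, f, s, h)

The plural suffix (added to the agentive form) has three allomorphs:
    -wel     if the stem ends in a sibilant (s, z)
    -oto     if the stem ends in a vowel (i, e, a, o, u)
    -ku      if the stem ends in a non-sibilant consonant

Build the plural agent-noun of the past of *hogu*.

hoguunuoto

Since the last vowel of *hogu* is /u/ (a rounded vowel), it takes -un, giving *hoguun*.
Since the final consonant of the past-tense form *hoguun* is /n/ (voiced), it takes -u, giving *hoguunu*.
The final sound of the agentive form *hoguunu* is /u/, which is a vowel, so the plural suffix is -oto, giving *hoguunuoto*.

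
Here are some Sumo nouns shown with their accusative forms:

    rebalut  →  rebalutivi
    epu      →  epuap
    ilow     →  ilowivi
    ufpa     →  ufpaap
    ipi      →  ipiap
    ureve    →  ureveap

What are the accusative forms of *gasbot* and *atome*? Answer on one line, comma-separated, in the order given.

Looking at the final sound of each stem: -ivi when the stem ends in a consonant (*rebalut*, *ilow*); -ap when the stem ends in a vowel (*epu*, *ufpa*, *ipi*, *ureve*).
*gasbot* — final sound /t/ (a consonant) → -ivi → *gasbotivi*.
Since the final sound of *atome* is /e/ (a vowel), it takes -ap, giving *atomeap*.

gasbotivi, atomeap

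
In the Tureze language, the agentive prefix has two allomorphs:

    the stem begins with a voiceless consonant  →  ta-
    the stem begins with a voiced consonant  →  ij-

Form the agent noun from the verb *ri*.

*ri* — first consonant /r/ (voiced) → ij- → *ijri*.

ijri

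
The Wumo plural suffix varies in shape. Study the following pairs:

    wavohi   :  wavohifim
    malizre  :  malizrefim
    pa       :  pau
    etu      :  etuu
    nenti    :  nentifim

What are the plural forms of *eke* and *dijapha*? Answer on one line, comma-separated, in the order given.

ekefim, dijaphau

Looking at the last vowel of each stem: -fim when the last vowel of the stem is a front vowel (*wavohi*, *malizre*, *nenti*); -u when the last vowel of the stem is a back vowel (*pa*, *etu*).
*eke*: last vowel = /e/, a front vowel → -fim → *ekefim*.
*dijapha*: last vowel = /a/, a back vowel → -u → *dijaphau*.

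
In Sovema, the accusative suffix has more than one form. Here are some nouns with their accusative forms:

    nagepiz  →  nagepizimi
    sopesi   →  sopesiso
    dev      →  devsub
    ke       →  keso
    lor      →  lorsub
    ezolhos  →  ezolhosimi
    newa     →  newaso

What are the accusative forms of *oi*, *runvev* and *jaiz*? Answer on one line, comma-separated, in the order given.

oiso, runvevsub, jaizimi

The suffix is conditioned by the final sound: -imi when the stem ends in a sibilant (*nagepiz*, *ezolhos*); -sub when the stem ends in a non-sibilant consonant (*dev*, *lor*); -so when the stem ends in a vowel (*sopesi*, *ke*, *newa*).
Since the final sound of *oi* is /i/ (a vowel), it takes -so, giving *oiso*.
The final sound of *runvev* is /v/, which is a non-sibilant consonant, so the suffix is -sub, giving *runvevsub*.
*jaiz*: final sound = /z/, a sibilant → -imi → *jaizimi*.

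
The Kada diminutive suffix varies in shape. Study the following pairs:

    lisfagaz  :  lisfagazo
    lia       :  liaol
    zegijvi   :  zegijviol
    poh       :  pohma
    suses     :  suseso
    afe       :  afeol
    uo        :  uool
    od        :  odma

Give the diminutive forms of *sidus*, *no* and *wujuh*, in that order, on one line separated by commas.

Looking at the final sound of each stem: -o when the stem ends in a sibilant (*lisfagaz*, *suses*); -ma when the stem ends in a non-sibilant consonant (*poh*, *od*); -ol when the stem ends in a vowel (*lia*, *zegijvi*, *afe*, *uo*).
Since the final sound of *sidus* is /s/ (a sibilant), it takes -o, giving *siduso*.
Since the final sound of *no* is /o/ (a vowel), it takes -ol, giving *nool*.
Since the final sound of *wujuh* is /h/ (a non-sibilant consonant), it takes -ma, giving *wujuhma*.

siduso, nool, wujuhma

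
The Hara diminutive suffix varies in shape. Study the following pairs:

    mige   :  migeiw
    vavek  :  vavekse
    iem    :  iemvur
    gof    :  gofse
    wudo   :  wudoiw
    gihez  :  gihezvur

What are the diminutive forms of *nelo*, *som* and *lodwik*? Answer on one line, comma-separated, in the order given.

neloiw, somvur, lodwikse

The alternation tracks the final sound of the stem — -se when the stem ends in a voiceless consonant (*vavek*, *gof*); -vur when the stem ends in a voiced consonant (*iem*, *gihez*); -iw when the stem ends in a vowel (*mige*, *wudo*).
*nelo* — final sound /o/ (a vowel) → -iw → *neloiw*.
The final sound of *som* is /m/, which is a voiced consonant, so the suffix is -vur, giving *somvur*.
The final sound of *lodwik* is /k/, which is a voiceless consonant, so the suffix is -se, giving *lodwikse*.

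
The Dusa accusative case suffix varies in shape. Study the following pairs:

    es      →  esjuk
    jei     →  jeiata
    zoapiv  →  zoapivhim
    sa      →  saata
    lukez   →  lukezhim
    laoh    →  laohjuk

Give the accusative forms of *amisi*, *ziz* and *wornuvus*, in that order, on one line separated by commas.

amisiata, zizhim, wornuvusjuk

Looking at the final sound of each stem: -juk when the stem ends in a voiceless consonant (*es*, *laoh*); -him when the stem ends in a voiced consonant (*zoapiv*, *lukez*); -ata when the stem ends in a vowel (*jei*, *sa*).
Since the final sound of *amisi* is /i/ (a vowel), it takes -ata, giving *amisiata*.
*ziz*: final sound = /z/, a voiced consonant → -him → *zizhim*.
*wornuvus*: final sound = /s/, a voiceless consonant → -juk → *wornuvusjuk*.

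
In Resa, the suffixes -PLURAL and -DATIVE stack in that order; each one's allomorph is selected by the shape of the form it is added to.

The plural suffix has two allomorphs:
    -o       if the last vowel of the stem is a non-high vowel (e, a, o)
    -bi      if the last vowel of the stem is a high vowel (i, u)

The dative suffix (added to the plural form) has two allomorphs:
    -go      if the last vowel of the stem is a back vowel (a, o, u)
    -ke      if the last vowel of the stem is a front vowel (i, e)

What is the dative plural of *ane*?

aneogo

The last vowel of *ane* is /e/, which is a non-high vowel, so the plural suffix is -o, giving *aneo*.
Since the last vowel of the plural form *aneo* is /o/ (a back vowel), it takes -go, giving *aneogo*.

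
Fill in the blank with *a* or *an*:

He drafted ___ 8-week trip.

an

The indefinite article is chosen by the initial *sound* of the following word, not its spelling.
The number *8* is spoken "eight", beginning with /eɪt/ — a vowel sound.
So the article is *an*: He drafted an 8-week trip.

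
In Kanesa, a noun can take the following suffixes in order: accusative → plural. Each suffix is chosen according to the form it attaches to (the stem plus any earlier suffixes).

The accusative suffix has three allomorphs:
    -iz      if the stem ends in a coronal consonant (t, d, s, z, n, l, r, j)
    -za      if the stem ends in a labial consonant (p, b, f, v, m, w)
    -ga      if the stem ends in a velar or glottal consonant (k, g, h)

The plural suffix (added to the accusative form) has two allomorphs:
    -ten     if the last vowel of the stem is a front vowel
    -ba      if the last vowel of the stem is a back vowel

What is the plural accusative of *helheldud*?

helheldudizten

*helheldud*: final consonant = /d/, coronal → -iz → *helheldudiz*.
The last vowel of the accusative form *helheldudiz* is /i/, which is a front vowel, so the plural suffix is -ten, giving *helheldudizten*.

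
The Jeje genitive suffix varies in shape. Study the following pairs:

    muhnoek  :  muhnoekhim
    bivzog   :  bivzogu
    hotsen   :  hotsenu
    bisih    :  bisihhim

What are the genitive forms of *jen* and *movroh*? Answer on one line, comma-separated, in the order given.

jenu, movrohhim

Looking at the final consonant of each stem: -him when the stem ends in a voiceless consonant (*muhnoek*, *bisih*); -u when the stem ends in a voiced consonant (*bivzog*, *hotsen*).
*jen* — final consonant /n/ (voiced) → -u → *jenu*.
*movroh* — final consonant /h/ (voiceless) → -him → *movrohhim*.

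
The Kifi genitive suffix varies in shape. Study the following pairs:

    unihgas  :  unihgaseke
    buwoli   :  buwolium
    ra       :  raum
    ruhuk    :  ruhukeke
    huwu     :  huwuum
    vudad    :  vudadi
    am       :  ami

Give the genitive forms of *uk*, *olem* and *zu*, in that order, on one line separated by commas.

Looking at the final sound of each stem: -eke when the stem ends in a voiceless consonant (*unihgas*, *ruhuk*); -i when the stem ends in a voiced consonant (*vudad*, *am*); -um when the stem ends in a vowel (*buwoli*, *ra*, *huwu*).
*uk* — final sound /k/ (a voiceless consonant) → -eke → *ukeke*.
*olem* — final sound /m/ (a voiced consonant) → -i → *olemi*.
Since the final sound of *zu* is /u/ (a vowel), it takes -um, giving *zuum*.

ukeke, olemi, zuum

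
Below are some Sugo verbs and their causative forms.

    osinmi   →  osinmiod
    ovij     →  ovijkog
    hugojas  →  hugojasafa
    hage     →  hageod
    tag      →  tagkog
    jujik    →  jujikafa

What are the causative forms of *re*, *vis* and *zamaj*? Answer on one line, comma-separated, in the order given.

reod, visafa, zamajkog

The alternation tracks the final sound of the stem — -afa when the stem ends in a voiceless consonant (*hugojas*, *jujik*); -kog when the stem ends in a voiced consonant (*ovij*, *tag*); -od when the stem ends in a vowel (*osinmi*, *hage*).
Since the final sound of *re* is /e/ (a vowel), it takes -od, giving *reod*.
The final sound of *vis* is /s/, which is a voiceless consonant, so the suffix is -afa, giving *visafa*.
*zamaj* — final sound /j/ (a voiced consonant) → -kog → *zamajkog*.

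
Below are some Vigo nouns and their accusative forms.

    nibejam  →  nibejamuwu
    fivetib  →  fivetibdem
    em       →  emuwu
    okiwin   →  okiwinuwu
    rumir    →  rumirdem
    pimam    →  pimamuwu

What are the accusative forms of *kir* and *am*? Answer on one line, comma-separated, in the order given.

Looking at the final consonant of each stem: -uwu when the stem ends in a nasal (*nibejam*, *em*, *okiwin*, *pimam*); -dem when the stem ends in a non-nasal consonant (*fivetib*, *rumir*).
*kir* — final consonant /r/ (non-nasal) → -dem → *kirdem*.
*am* — final consonant /m/ (a nasal) → -uwu → *amuwu*.

kirdem, amuwu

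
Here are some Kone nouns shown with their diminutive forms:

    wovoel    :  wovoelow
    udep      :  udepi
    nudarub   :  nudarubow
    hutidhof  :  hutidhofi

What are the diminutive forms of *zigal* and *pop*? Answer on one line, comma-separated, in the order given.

The alternation tracks the final consonant of the stem — -i when the stem ends in a voiceless consonant (*udep*, *hutidhof*); -ow when the stem ends in a voiced consonant (*wovoel*, *nudarub*).
Since the final consonant of *zigal* is /l/ (voiced), it takes -ow, giving *zigalow*.
The final consonant of *pop* is /p/, which is voiceless, so the suffix is -i, giving *popi*.

zigalow, popi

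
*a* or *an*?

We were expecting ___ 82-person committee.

an

The indefinite article is chosen by the initial *sound* of the following word, not its spelling.
The number *82* is spoken "eighty-…", beginning with /ˈeɪti/ — a vowel sound.
So the article is *an*: We were expecting an 82-person committee.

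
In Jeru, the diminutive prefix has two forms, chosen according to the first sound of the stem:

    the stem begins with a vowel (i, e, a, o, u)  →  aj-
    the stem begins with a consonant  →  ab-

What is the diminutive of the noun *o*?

ajo

Since the first sound of *o* is /o/ (a vowel), it takes aj-, giving *ajo*.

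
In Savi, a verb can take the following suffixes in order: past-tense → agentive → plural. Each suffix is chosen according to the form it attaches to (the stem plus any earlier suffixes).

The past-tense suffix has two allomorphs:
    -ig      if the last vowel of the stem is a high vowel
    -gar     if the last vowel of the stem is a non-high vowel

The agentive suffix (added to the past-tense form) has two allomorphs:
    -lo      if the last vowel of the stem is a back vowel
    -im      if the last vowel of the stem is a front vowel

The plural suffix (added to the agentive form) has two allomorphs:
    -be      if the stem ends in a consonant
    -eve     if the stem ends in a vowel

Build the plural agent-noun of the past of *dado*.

Since the last vowel of *dado* is /o/ (a non-high vowel), it takes -gar, giving *dadogar*.
Since the last vowel of the past-tense form *dadogar* is /a/ (a back vowel), it takes -lo, giving *dadogarlo*.
The agentive form *dadogarlo* — final sound /o/ (a vowel) → -eve → *dadogarloeve*.

dadogarloeve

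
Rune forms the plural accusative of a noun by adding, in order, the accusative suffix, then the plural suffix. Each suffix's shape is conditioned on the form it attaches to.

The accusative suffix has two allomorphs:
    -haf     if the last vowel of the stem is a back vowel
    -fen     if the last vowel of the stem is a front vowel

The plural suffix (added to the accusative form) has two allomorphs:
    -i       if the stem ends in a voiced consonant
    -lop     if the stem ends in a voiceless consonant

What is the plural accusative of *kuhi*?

kuhifeni

*kuhi*: last vowel = /i/, a front vowel → -fen → *kuhifen*.
The accusative form *kuhifen*: final consonant = /n/, voiced → -i → *kuhifeni*.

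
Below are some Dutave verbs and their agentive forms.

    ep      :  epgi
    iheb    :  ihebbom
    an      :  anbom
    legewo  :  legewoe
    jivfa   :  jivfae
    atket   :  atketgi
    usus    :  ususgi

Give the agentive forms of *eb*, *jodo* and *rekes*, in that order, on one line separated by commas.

The suffix is conditioned by the final sound: -gi when the stem ends in a voiceless consonant (*ep*, *atket*, *usus*); -bom when the stem ends in a voiced consonant (*iheb*, *an*); -e when the stem ends in a vowel (*legewo*, *jivfa*).
The final sound of *eb* is /b/, which is a voiced consonant, so the suffix is -bom, giving *ebbom*.
*jodo*: final sound = /o/, a vowel → -e → *jodoe*.
*rekes* — final sound /s/ (a voiceless consonant) → -gi → *rekesgi*.

ebbom, jodoe, rekesgi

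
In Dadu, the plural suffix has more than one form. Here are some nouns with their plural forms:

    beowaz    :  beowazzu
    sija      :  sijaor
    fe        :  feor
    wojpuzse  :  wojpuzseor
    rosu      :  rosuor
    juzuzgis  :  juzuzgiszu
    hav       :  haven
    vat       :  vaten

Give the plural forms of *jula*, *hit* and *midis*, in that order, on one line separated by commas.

julaor, hiten, midiszu

The pattern is sibilance of the final sound: -zu when the stem ends in a sibilant (*beowaz*, *juzuzgis*); -en when the stem ends in a non-sibilant consonant (*hav*, *vat*); -or when the stem ends in a vowel (*sija*, *fe*, *wojpuzse*, *rosu*).
*jula*: final sound = /a/, a vowel → -or → *julaor*.
*hit*: final sound = /t/, a non-sibilant consonant → -en → *hiten*.
*midis*: final sound = /s/, a sibilant → -zu → *midiszu*.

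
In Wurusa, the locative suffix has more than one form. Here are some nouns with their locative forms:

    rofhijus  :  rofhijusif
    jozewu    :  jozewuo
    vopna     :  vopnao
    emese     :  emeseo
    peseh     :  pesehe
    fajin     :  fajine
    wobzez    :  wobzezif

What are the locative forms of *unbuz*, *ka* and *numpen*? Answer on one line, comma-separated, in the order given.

unbuzif, kao, numpene

The alternation tracks the final sound of the stem — -if when the stem ends in a sibilant (*rofhijus*, *wobzez*); -e when the stem ends in a non-sibilant consonant (*peseh*, *fajin*); -o when the stem ends in a vowel (*jozewu*, *vopna*, *emese*).
Since the final sound of *unbuz* is /z/ (a sibilant), it takes -if, giving *unbuzif*.
Since the final sound of *ka* is /a/ (a vowel), it takes -o, giving *kao*.
*numpen* — final sound /n/ (a non-sibilant consonant) → -e → *numpene*.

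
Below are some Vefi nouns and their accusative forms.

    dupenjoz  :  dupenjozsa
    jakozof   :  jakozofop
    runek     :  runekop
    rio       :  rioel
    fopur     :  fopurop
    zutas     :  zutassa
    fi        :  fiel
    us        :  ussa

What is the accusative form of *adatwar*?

adatwarop

The suffix is conditioned by the final sound: -sa when the stem ends in a sibilant (*dupenjoz*, *zutas*, *us*); -op when the stem ends in a non-sibilant consonant (*jakozof*, *runek*, *fopur*); -el when the stem ends in a vowel (*rio*, *fi*).
*adatwar* — final sound /r/ (a non-sibilant consonant) → -op → *adatwarop*.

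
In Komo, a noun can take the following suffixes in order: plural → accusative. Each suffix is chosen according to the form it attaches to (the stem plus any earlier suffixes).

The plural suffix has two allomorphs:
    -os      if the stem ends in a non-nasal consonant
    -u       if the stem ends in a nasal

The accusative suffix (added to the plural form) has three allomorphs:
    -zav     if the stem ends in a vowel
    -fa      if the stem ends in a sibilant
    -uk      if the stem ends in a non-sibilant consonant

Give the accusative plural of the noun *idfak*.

idfakosfa

*idfak* — final consonant /k/ (non-nasal) → -os → *idfakos*.
The plural form *idfakos* — final sound /s/ (a sibilant) → -fa → *idfakosfa*.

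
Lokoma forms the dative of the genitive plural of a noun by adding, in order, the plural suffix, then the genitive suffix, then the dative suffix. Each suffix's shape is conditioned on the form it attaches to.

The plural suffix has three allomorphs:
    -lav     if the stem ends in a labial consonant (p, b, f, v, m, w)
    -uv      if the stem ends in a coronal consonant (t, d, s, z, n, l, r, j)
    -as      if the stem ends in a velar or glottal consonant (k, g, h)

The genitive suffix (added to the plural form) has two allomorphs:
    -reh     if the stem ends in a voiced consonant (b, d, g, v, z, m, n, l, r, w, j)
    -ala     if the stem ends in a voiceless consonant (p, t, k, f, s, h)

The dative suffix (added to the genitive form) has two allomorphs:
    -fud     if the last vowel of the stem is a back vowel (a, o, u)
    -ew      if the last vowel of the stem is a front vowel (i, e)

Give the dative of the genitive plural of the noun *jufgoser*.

jufgoseruvrehew

The final consonant of *jufgoser* is /r/, which is coronal, so the plural suffix is -uv, giving *jufgoseruv*.
Since the final consonant of the plural form *jufgoseruv* is /v/ (voiced), it takes -reh, giving *jufgoseruvreh*.
The genitive form *jufgoseruvreh* — last vowel /e/ (a front vowel) → -ew → *jufgoseruvrehew*.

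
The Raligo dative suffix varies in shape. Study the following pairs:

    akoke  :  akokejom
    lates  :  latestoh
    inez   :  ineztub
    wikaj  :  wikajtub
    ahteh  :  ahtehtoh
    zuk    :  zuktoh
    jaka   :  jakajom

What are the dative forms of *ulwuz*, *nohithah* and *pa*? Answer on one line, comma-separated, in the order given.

The pattern is voicing of the final sound: -toh when the stem ends in a voiceless consonant (*lates*, *ahteh*, *zuk*); -tub when the stem ends in a voiced consonant (*inez*, *wikaj*); -jom when the stem ends in a vowel (*akoke*, *jaka*).
The final sound of *ulwuz* is /z/, which is a voiced consonant, so the suffix is -tub, giving *ulwuztub*.
Since the final sound of *nohithah* is /h/ (a voiceless consonant), it takes -toh, giving *nohithahtoh*.
*pa*: final sound = /a/, a vowel → -jom → *pajom*.

ulwuztub, nohithahtoh, pajom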